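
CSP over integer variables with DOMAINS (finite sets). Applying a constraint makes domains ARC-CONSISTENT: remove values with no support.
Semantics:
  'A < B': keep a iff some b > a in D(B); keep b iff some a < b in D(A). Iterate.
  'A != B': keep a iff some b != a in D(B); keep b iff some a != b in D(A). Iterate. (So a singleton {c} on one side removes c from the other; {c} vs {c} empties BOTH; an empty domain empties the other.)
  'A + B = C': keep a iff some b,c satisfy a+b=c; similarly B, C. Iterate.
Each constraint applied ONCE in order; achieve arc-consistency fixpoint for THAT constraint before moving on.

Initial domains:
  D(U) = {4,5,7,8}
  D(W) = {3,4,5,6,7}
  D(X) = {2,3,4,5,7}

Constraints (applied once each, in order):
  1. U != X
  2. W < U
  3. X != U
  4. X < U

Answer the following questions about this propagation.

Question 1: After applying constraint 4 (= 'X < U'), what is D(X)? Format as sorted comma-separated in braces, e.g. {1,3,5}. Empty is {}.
Constraint 1 (U != X) on D(U)={4,5,7,8} D(X)={2,3,4,5,7}: no change
Constraint 2 (W < U) on D(W)={3,4,5,6,7} D(U)={4,5,7,8}: no change
Constraint 3 (X != U) on D(X)={2,3,4,5,7} D(U)={4,5,7,8}: no change
Constraint 4 (X < U) on D(X)={2,3,4,5,7} D(U)={4,5,7,8}: no change
So after constraint 4: D(X) = {2,3,4,5,7}

Answer: {2,3,4,5,7}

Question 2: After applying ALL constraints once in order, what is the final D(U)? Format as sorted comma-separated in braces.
Constraint 1 (U != X) on D(U)={4,5,7,8} D(X)={2,3,4,5,7}: no change
Constraint 2 (W < U) on D(W)={3,4,5,6,7} D(U)={4,5,7,8}: no change
Constraint 3 (X != U) on D(X)={2,3,4,5,7} D(U)={4,5,7,8}: no change
Constraint 4 (X < U) on D(X)={2,3,4,5,7} D(U)={4,5,7,8}: no change
So after all 4 constraints: D(U) = {4,5,7,8}

Answer: {4,5,7,8}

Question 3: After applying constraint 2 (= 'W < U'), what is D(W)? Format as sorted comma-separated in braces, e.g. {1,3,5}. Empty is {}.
Constraint 1 (U != X) on D(U)={4,5,7,8} D(X)={2,3,4,5,7}: no change
Constraint 2 (W < U) on D(W)={3,4,5,6,7} D(U)={4,5,7,8}: no change
So after constraint 2: D(W) = {3,4,5,6,7}

Answer: {3,4,5,6,7}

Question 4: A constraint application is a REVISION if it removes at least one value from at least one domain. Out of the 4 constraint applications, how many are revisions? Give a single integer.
Constraint 1 (U != X) on D(U)={4,5,7,8} D(X)={2,3,4,5,7}: no change => not a revision
Constraint 2 (W < U) on D(W)={3,4,5,6,7} D(U)={4,5,7,8}: no change => not a revision
Constraint 3 (X != U) on D(X)={2,3,4,5,7} D(U)={4,5,7,8}: no change => not a revision
Constraint 4 (X < U) on D(X)={2,3,4,5,7} D(U)={4,5,7,8}: no change => not a revision
Total revisions = 0

Answer: 0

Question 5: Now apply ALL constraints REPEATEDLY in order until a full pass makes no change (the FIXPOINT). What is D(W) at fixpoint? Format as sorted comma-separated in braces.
pass 0 (initial): D(W)={3,4,5,6,7}
pass 1: no change
Fixpoint after 1 passes: D(W) = {3,4,5,6,7}

Answer: {3,4,5,6,7}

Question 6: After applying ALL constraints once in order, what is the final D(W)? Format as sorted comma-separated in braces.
Constraint 1 (U != X) on D(U)={4,5,7,8} D(X)={2,3,4,5,7}: no change
Constraint 2 (W < U) on D(W)={3,4,5,6,7} D(U)={4,5,7,8}: no change
Constraint 3 (X != U) on D(X)={2,3,4,5,7} D(U)={4,5,7,8}: no change
Constraint 4 (X < U) on D(X)={2,3,4,5,7} D(U)={4,5,7,8}: no change
So after all 4 constraints: D(W) = {3,4,5,6,7}

Answer: {3,4,5,6,7}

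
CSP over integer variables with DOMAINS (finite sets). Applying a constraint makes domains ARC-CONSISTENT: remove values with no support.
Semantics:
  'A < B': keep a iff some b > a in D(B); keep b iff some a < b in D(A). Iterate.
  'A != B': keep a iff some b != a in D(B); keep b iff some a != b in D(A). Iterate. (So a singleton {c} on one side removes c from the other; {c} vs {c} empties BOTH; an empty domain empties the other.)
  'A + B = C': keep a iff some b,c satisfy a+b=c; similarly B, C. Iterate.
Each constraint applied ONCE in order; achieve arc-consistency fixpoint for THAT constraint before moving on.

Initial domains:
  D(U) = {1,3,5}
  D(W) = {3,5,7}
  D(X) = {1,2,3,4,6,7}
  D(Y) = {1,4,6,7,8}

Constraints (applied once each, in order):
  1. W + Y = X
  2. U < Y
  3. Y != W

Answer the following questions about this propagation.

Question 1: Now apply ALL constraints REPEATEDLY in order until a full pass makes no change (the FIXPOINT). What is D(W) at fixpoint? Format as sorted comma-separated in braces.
pass 0 (initial): D(W)={3,5,7}
pass 1: U {1,3,5}->{1,3}; W {3,5,7}->{3,5}; X {1,2,3,4,6,7}->{4,6,7}; Y {1,4,6,7,8}->{4}
pass 2: W {3,5}->{3}; X {4,6,7}->{7}
pass 3: no change
Fixpoint after 3 passes: D(W) = {3}

Answer: {3}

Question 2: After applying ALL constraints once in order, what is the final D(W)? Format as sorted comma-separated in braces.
Constraint 1 (W + Y = X) on D(W)={3,5,7} D(Y)={1,4,6,7,8} D(X)={1,2,3,4,6,7}: W {3,5,7}->{3,5}; Y {1,4,6,7,8}->{1,4}; X {1,2,3,4,6,7}->{4,6,7}
Constraint 2 (U < Y) on D(U)={1,3,5} D(Y)={1,4}: U {1,3,5}->{1,3}; Y {1,4}->{4}
Constraint 3 (Y != W) on D(Y)={4} D(W)={3,5}: no change
So after all 3 constraints: D(W) = {3,5}

Answer: {3,5}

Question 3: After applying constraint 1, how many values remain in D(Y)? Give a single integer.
Constraint 1 (W + Y = X) on D(W)={3,5,7} D(Y)={1,4,6,7,8} D(X)={1,2,3,4,6,7}: W {3,5,7}->{3,5}; Y {1,4,6,7,8}->{1,4}; X {1,2,3,4,6,7}->{4,6,7}
So after constraint 1: D(Y)={1,4}, size = 2

Answer: 2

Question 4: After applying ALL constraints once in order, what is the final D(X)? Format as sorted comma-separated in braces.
Constraint 1 (W + Y = X) on D(W)={3,5,7} D(Y)={1,4,6,7,8} D(X)={1,2,3,4,6,7}: W {3,5,7}->{3,5}; Y {1,4,6,7,8}->{1,4}; X {1,2,3,4,6,7}->{4,6,7}
Constraint 2 (U < Y) on D(U)={1,3,5} D(Y)={1,4}: U {1,3,5}->{1,3}; Y {1,4}->{4}
Constraint 3 (Y != W) on D(Y)={4} D(W)={3,5}: no change
So after all 3 constraints: D(X) = {4,6,7}

Answer: {4,6,7}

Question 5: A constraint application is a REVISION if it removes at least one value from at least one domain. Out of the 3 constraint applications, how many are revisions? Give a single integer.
Constraint 1 (W + Y = X) on D(W)={3,5,7} D(Y)={1,4,6,7,8} D(X)={1,2,3,4,6,7}: W {3,5,7}->{3,5}; Y {1,4,6,7,8}->{1,4}; X {1,2,3,4,6,7}->{4,6,7} => REVISION
Constraint 2 (U < Y) on D(U)={1,3,5} D(Y)={1,4}: U {1,3,5}->{1,3}; Y {1,4}->{4} => REVISION
Constraint 3 (Y != W) on D(Y)={4} D(W)={3,5}: no change => not a revision
Total revisions = 2

Answer: 2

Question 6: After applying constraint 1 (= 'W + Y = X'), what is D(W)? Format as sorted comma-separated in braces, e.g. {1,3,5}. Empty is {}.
Answer: {3,5}

Derivation:
Constraint 1 (W + Y = X) on D(W)={3,5,7} D(Y)={1,4,6,7,8} D(X)={1,2,3,4,6,7}: W {3,5,7}->{3,5}; Y {1,4,6,7,8}->{1,4}; X {1,2,3,4,6,7}->{4,6,7}
So after constraint 1: D(W) = {3,5}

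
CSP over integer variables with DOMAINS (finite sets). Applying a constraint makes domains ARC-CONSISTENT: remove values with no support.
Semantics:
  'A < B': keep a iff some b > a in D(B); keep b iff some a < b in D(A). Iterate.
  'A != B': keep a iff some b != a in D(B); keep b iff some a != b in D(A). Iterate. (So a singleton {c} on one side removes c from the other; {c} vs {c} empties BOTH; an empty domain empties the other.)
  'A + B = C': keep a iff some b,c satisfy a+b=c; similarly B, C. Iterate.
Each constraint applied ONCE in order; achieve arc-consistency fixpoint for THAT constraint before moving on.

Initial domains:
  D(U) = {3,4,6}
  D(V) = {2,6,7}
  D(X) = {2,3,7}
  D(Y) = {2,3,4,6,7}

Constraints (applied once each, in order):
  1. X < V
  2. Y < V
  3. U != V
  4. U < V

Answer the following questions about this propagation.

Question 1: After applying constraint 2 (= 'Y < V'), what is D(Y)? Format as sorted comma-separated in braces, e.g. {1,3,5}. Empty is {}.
Constraint 1 (X < V) on D(X)={2,3,7} D(V)={2,6,7}: X {2,3,7}->{2,3}; V {2,6,7}->{6,7}
Constraint 2 (Y < V) on D(Y)={2,3,4,6,7} D(V)={6,7}: Y {2,3,4,6,7}->{2,3,4,6}
So after constraint 2: D(Y) = {2,3,4,6}

Answer: {2,3,4,6}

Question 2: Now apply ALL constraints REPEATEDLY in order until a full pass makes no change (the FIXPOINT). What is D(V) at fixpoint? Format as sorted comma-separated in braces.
pass 0 (initial): D(V)={2,6,7}
pass 1: V {2,6,7}->{6,7}; X {2,3,7}->{2,3}; Y {2,3,4,6,7}->{2,3,4,6}
pass 2: no change
Fixpoint after 2 passes: D(V) = {6,7}

Answer: {6,7}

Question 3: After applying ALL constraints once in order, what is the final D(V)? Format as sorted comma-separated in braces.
Answer: {6,7}

Derivation:
Constraint 1 (X < V) on D(X)={2,3,7} D(V)={2,6,7}: X {2,3,7}->{2,3}; V {2,6,7}->{6,7}
Constraint 2 (Y < V) on D(Y)={2,3,4,6,7} D(V)={6,7}: Y {2,3,4,6,7}->{2,3,4,6}
Constraint 3 (U != V) on D(U)={3,4,6} D(V)={6,7}: no change
Constraint 4 (U < V) on D(U)={3,4,6} D(V)={6,7}: no change
So after all 4 constraints: D(V) = {6,7}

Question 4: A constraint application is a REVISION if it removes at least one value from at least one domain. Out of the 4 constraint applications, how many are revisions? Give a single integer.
Answer: 2

Derivation:
Constraint 1 (X < V) on D(X)={2,3,7} D(V)={2,6,7}: X {2,3,7}->{2,3}; V {2,6,7}->{6,7} => REVISION
Constraint 2 (Y < V) on D(Y)={2,3,4,6,7} D(V)={6,7}: Y {2,3,4,6,7}->{2,3,4,6} => REVISION
Constraint 3 (U != V) on D(U)={3,4,6} D(V)={6,7}: no change => not a revision
Constraint 4 (U < V) on D(U)={3,4,6} D(V)={6,7}: no change => not a revision
Total revisions = 2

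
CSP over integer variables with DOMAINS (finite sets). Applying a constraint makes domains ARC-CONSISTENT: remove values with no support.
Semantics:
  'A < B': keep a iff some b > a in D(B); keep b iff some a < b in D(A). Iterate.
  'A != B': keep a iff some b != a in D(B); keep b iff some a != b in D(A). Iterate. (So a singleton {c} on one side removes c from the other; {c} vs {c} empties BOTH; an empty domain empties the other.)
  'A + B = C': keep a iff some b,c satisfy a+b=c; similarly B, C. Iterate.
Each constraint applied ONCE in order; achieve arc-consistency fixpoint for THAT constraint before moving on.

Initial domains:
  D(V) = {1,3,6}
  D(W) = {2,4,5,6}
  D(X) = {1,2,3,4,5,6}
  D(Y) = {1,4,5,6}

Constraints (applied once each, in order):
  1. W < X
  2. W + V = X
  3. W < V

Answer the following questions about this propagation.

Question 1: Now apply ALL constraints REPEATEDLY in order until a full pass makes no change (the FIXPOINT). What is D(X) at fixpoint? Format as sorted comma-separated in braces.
pass 0 (initial): D(X)={1,2,3,4,5,6}
pass 1: V {1,3,6}->{3}; W {2,4,5,6}->{2}; X {1,2,3,4,5,6}->{3,5,6}
pass 2: X {3,5,6}->{5}
pass 3: no change
Fixpoint after 3 passes: D(X) = {5}

Answer: {5}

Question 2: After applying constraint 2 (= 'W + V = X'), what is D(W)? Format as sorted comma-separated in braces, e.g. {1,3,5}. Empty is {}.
Answer: {2,4,5}

Derivation:
Constraint 1 (W < X) on D(W)={2,4,5,6} D(X)={1,2,3,4,5,6}: W {2,4,5,6}->{2,4,5}; X {1,2,3,4,5,6}->{3,4,5,6}
Constraint 2 (W + V = X) on D(W)={2,4,5} D(V)={1,3,6} D(X)={3,4,5,6}: V {1,3,6}->{1,3}; X {3,4,5,6}->{3,5,6}
So after constraint 2: D(W) = {2,4,5}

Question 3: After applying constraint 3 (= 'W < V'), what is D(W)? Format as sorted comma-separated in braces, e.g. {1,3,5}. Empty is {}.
Constraint 1 (W < X) on D(W)={2,4,5,6} D(X)={1,2,3,4,5,6}: W {2,4,5,6}->{2,4,5}; X {1,2,3,4,5,6}->{3,4,5,6}
Constraint 2 (W + V = X) on D(W)={2,4,5} D(V)={1,3,6} D(X)={3,4,5,6}: V {1,3,6}->{1,3}; X {3,4,5,6}->{3,5,6}
Constraint 3 (W < V) on D(W)={2,4,5} D(V)={1,3}: W {2,4,5}->{2}; V {1,3}->{3}
So after constraint 3: D(W) = {2}

Answer: {2}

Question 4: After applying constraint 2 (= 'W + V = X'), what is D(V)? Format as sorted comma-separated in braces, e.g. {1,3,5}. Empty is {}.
Answer: {1,3}

Derivation:
Constraint 1 (W < X) on D(W)={2,4,5,6} D(X)={1,2,3,4,5,6}: W {2,4,5,6}->{2,4,5}; X {1,2,3,4,5,6}->{3,4,5,6}
Constraint 2 (W + V = X) on D(W)={2,4,5} D(V)={1,3,6} D(X)={3,4,5,6}: V {1,3,6}->{1,3}; X {3,4,5,6}->{3,5,6}
So after constraint 2: D(V) = {1,3}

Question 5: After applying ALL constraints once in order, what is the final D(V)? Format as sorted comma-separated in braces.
Constraint 1 (W < X) on D(W)={2,4,5,6} D(X)={1,2,3,4,5,6}: W {2,4,5,6}->{2,4,5}; X {1,2,3,4,5,6}->{3,4,5,6}
Constraint 2 (W + V = X) on D(W)={2,4,5} D(V)={1,3,6} D(X)={3,4,5,6}: V {1,3,6}->{1,3}; X {3,4,5,6}->{3,5,6}
Constraint 3 (W < V) on D(W)={2,4,5} D(V)={1,3}: W {2,4,5}->{2}; V {1,3}->{3}
So after all 3 constraints: D(V) = {3}

Answer: {3}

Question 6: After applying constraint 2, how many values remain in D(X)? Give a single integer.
Answer: 3

Derivation:
Constraint 1 (W < X) on D(W)={2,4,5,6} D(X)={1,2,3,4,5,6}: W {2,4,5,6}->{2,4,5}; X {1,2,3,4,5,6}->{3,4,5,6}
Constraint 2 (W + V = X) on D(W)={2,4,5} D(V)={1,3,6} D(X)={3,4,5,6}: V {1,3,6}->{1,3}; X {3,4,5,6}->{3,5,6}
So after constraint 2: D(X)={3,5,6}, size = 3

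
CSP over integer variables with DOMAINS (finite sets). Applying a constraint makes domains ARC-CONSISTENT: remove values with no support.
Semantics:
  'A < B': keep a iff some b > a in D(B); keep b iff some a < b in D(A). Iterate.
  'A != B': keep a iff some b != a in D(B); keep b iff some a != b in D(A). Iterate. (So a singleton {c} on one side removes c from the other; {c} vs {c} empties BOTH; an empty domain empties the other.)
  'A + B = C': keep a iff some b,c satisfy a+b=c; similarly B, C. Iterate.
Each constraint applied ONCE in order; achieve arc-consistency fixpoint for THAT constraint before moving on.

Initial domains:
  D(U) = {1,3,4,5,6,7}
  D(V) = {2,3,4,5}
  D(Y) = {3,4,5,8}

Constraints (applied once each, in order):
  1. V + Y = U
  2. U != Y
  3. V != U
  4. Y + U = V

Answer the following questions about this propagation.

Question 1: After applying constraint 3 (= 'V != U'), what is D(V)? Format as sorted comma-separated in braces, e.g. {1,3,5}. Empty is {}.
Constraint 1 (V + Y = U) on D(V)={2,3,4,5} D(Y)={3,4,5,8} D(U)={1,3,4,5,6,7}: V {2,3,4,5}->{2,3,4}; Y {3,4,5,8}->{3,4,5}; U {1,3,4,5,6,7}->{5,6,7}
Constraint 2 (U != Y) on D(U)={5,6,7} D(Y)={3,4,5}: no change
Constraint 3 (V != U) on D(V)={2,3,4} D(U)={5,6,7}: no change
So after constraint 3: D(V) = {2,3,4}

Answer: {2,3,4}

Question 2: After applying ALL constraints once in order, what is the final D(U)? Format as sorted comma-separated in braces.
Constraint 1 (V + Y = U) on D(V)={2,3,4,5} D(Y)={3,4,5,8} D(U)={1,3,4,5,6,7}: V {2,3,4,5}->{2,3,4}; Y {3,4,5,8}->{3,4,5}; U {1,3,4,5,6,7}->{5,6,7}
Constraint 2 (U != Y) on D(U)={5,6,7} D(Y)={3,4,5}: no change
Constraint 3 (V != U) on D(V)={2,3,4} D(U)={5,6,7}: no change
Constraint 4 (Y + U = V) on D(Y)={3,4,5} D(U)={5,6,7} D(V)={2,3,4}: Y {3,4,5}->{}; U {5,6,7}->{}; V {2,3,4}->{}
So after all 4 constraints: D(U) = {}

Answer: {}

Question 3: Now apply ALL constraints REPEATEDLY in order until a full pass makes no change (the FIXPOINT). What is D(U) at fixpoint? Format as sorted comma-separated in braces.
pass 0 (initial): D(U)={1,3,4,5,6,7}
pass 1: U {1,3,4,5,6,7}->{}; V {2,3,4,5}->{}; Y {3,4,5,8}->{}
pass 2: no change
Fixpoint after 2 passes: D(U) = {}

Answer: {}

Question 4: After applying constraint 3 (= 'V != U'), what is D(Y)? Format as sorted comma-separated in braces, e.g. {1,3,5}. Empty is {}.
Answer: {3,4,5}

Derivation:
Constraint 1 (V + Y = U) on D(V)={2,3,4,5} D(Y)={3,4,5,8} D(U)={1,3,4,5,6,7}: V {2,3,4,5}->{2,3,4}; Y {3,4,5,8}->{3,4,5}; U {1,3,4,5,6,7}->{5,6,7}
Constraint 2 (U != Y) on D(U)={5,6,7} D(Y)={3,4,5}: no change
Constraint 3 (V != U) on D(V)={2,3,4} D(U)={5,6,7}: no change
So after constraint 3: D(Y) = {3,4,5}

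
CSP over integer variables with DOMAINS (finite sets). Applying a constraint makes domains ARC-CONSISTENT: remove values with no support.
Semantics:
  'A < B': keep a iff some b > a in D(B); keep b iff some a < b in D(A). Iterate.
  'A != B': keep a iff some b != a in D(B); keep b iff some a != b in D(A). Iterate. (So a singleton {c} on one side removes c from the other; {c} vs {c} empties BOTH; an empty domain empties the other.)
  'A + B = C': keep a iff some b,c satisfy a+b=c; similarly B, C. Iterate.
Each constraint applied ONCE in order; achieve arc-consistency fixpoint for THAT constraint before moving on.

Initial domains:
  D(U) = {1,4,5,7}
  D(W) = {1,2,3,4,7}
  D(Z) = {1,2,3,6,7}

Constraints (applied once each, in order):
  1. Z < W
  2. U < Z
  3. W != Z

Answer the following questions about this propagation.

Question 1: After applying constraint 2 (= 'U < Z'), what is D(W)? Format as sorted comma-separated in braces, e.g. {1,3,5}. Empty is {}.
Answer: {2,3,4,7}

Derivation:
Constraint 1 (Z < W) on D(Z)={1,2,3,6,7} D(W)={1,2,3,4,7}: Z {1,2,3,6,7}->{1,2,3,6}; W {1,2,3,4,7}->{2,3,4,7}
Constraint 2 (U < Z) on D(U)={1,4,5,7} D(Z)={1,2,3,6}: U {1,4,5,7}->{1,4,5}; Z {1,2,3,6}->{2,3,6}
So after constraint 2: D(W) = {2,3,4,7}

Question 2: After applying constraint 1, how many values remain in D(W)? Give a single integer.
Answer: 4

Derivation:
Constraint 1 (Z < W) on D(Z)={1,2,3,6,7} D(W)={1,2,3,4,7}: Z {1,2,3,6,7}->{1,2,3,6}; W {1,2,3,4,7}->{2,3,4,7}
So after constraint 1: D(W)={2,3,4,7}, size = 4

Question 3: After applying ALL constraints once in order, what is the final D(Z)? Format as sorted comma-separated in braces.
Constraint 1 (Z < W) on D(Z)={1,2,3,6,7} D(W)={1,2,3,4,7}: Z {1,2,3,6,7}->{1,2,3,6}; W {1,2,3,4,7}->{2,3,4,7}
Constraint 2 (U < Z) on D(U)={1,4,5,7} D(Z)={1,2,3,6}: U {1,4,5,7}->{1,4,5}; Z {1,2,3,6}->{2,3,6}
Constraint 3 (W != Z) on D(W)={2,3,4,7} D(Z)={2,3,6}: no change
So after all 3 constraints: D(Z) = {2,3,6}

Answer: {2,3,6}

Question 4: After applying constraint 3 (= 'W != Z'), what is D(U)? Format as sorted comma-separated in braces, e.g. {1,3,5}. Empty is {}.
Answer: {1,4,5}

Derivation:
Constraint 1 (Z < W) on D(Z)={1,2,3,6,7} D(W)={1,2,3,4,7}: Z {1,2,3,6,7}->{1,2,3,6}; W {1,2,3,4,7}->{2,3,4,7}
Constraint 2 (U < Z) on D(U)={1,4,5,7} D(Z)={1,2,3,6}: U {1,4,5,7}->{1,4,5}; Z {1,2,3,6}->{2,3,6}
Constraint 3 (W != Z) on D(W)={2,3,4,7} D(Z)={2,3,6}: no change
So after constraint 3: D(U) = {1,4,5}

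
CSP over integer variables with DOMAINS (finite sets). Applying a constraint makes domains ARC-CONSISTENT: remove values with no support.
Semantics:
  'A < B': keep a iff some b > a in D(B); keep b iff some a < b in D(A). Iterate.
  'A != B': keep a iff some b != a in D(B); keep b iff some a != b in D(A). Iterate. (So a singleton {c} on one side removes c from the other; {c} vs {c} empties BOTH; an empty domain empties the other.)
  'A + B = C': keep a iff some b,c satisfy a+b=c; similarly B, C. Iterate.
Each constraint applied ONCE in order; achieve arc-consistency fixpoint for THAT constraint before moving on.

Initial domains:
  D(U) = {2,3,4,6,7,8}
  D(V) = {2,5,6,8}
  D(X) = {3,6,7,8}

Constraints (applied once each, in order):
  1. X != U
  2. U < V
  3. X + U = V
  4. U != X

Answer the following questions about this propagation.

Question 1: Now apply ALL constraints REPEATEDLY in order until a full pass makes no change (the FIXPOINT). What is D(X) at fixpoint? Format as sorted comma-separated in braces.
pass 0 (initial): D(X)={3,6,7,8}
pass 1: U {2,3,4,6,7,8}->{2,3}; V {2,5,6,8}->{5,6,8}; X {3,6,7,8}->{3,6}
pass 2: no change
Fixpoint after 2 passes: D(X) = {3,6}

Answer: {3,6}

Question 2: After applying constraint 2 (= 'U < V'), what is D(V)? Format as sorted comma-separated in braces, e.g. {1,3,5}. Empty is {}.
Constraint 1 (X != U) on D(X)={3,6,7,8} D(U)={2,3,4,6,7,8}: no change
Constraint 2 (U < V) on D(U)={2,3,4,6,7,8} D(V)={2,5,6,8}: U {2,3,4,6,7,8}->{2,3,4,6,7}; V {2,5,6,8}->{5,6,8}
So after constraint 2: D(V) = {5,6,8}

Answer: {5,6,8}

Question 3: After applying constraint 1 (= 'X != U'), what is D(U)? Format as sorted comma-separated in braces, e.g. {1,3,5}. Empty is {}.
Constraint 1 (X != U) on D(X)={3,6,7,8} D(U)={2,3,4,6,7,8}: no change
So after constraint 1: D(U) = {2,3,4,6,7,8}

Answer: {2,3,4,6,7,8}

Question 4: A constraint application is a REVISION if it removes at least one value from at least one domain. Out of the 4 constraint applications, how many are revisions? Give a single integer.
Answer: 2

Derivation:
Constraint 1 (X != U) on D(X)={3,6,7,8} D(U)={2,3,4,6,7,8}: no change => not a revision
Constraint 2 (U < V) on D(U)={2,3,4,6,7,8} D(V)={2,5,6,8}: U {2,3,4,6,7,8}->{2,3,4,6,7}; V {2,5,6,8}->{5,6,8} => REVISION
Constraint 3 (X + U = V) on D(X)={3,6,7,8} D(U)={2,3,4,6,7} D(V)={5,6,8}: X {3,6,7,8}->{3,6}; U {2,3,4,6,7}->{2,3} => REVISION
Constraint 4 (U != X) on D(U)={2,3} D(X)={3,6}: no change => not a revision
Total revisions = 2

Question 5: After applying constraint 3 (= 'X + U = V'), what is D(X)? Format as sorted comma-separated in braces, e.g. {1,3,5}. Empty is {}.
Answer: {3,6}

Derivation:
Constraint 1 (X != U) on D(X)={3,6,7,8} D(U)={2,3,4,6,7,8}: no change
Constraint 2 (U < V) on D(U)={2,3,4,6,7,8} D(V)={2,5,6,8}: U {2,3,4,6,7,8}->{2,3,4,6,7}; V {2,5,6,8}->{5,6,8}
Constraint 3 (X + U = V) on D(X)={3,6,7,8} D(U)={2,3,4,6,7} D(V)={5,6,8}: X {3,6,7,8}->{3,6}; U {2,3,4,6,7}->{2,3}
So after constraint 3: D(X) = {3,6}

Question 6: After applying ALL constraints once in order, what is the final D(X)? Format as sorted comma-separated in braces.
Answer: {3,6}

Derivation:
Constraint 1 (X != U) on D(X)={3,6,7,8} D(U)={2,3,4,6,7,8}: no change
Constraint 2 (U < V) on D(U)={2,3,4,6,7,8} D(V)={2,5,6,8}: U {2,3,4,6,7,8}->{2,3,4,6,7}; V {2,5,6,8}->{5,6,8}
Constraint 3 (X + U = V) on D(X)={3,6,7,8} D(U)={2,3,4,6,7} D(V)={5,6,8}: X {3,6,7,8}->{3,6}; U {2,3,4,6,7}->{2,3}
Constraint 4 (U != X) on D(U)={2,3} D(X)={3,6}: no change
So after all 4 constraints: D(X) = {3,6}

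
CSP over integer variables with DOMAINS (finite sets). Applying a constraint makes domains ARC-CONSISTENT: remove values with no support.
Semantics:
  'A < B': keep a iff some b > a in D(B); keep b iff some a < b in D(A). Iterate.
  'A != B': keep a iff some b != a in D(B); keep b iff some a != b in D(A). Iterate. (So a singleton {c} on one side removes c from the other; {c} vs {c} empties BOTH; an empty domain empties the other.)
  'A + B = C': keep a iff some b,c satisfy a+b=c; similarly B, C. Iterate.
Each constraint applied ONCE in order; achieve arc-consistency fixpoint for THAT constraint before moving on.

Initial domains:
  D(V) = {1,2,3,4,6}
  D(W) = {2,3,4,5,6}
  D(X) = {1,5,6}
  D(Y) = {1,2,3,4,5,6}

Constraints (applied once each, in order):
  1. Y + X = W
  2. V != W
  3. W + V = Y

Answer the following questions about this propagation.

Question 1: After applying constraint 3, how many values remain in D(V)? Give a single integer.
Constraint 1 (Y + X = W) on D(Y)={1,2,3,4,5,6} D(X)={1,5,6} D(W)={2,3,4,5,6}: Y {1,2,3,4,5,6}->{1,2,3,4,5}; X {1,5,6}->{1,5}
Constraint 2 (V != W) on D(V)={1,2,3,4,6} D(W)={2,3,4,5,6}: no change
Constraint 3 (W + V = Y) on D(W)={2,3,4,5,6} D(V)={1,2,3,4,6} D(Y)={1,2,3,4,5}: W {2,3,4,5,6}->{2,3,4}; V {1,2,3,4,6}->{1,2,3}; Y {1,2,3,4,5}->{3,4,5}
So after constraint 3: D(V)={1,2,3}, size = 3

Answer: 3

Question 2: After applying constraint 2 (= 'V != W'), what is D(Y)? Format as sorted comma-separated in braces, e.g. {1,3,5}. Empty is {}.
Constraint 1 (Y + X = W) on D(Y)={1,2,3,4,5,6} D(X)={1,5,6} D(W)={2,3,4,5,6}: Y {1,2,3,4,5,6}->{1,2,3,4,5}; X {1,5,6}->{1,5}
Constraint 2 (V != W) on D(V)={1,2,3,4,6} D(W)={2,3,4,5,6}: no change
So after constraint 2: D(Y) = {1,2,3,4,5}

Answer: {1,2,3,4,5}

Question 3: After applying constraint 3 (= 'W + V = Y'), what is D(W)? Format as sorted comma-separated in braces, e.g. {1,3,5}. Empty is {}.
Constraint 1 (Y + X = W) on D(Y)={1,2,3,4,5,6} D(X)={1,5,6} D(W)={2,3,4,5,6}: Y {1,2,3,4,5,6}->{1,2,3,4,5}; X {1,5,6}->{1,5}
Constraint 2 (V != W) on D(V)={1,2,3,4,6} D(W)={2,3,4,5,6}: no change
Constraint 3 (W + V = Y) on D(W)={2,3,4,5,6} D(V)={1,2,3,4,6} D(Y)={1,2,3,4,5}: W {2,3,4,5,6}->{2,3,4}; V {1,2,3,4,6}->{1,2,3}; Y {1,2,3,4,5}->{3,4,5}
So after constraint 3: D(W) = {2,3,4}

Answer: {2,3,4}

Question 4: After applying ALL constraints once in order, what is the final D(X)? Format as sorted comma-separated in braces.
Answer: {1,5}

Derivation:
Constraint 1 (Y + X = W) on D(Y)={1,2,3,4,5,6} D(X)={1,5,6} D(W)={2,3,4,5,6}: Y {1,2,3,4,5,6}->{1,2,3,4,5}; X {1,5,6}->{1,5}
Constraint 2 (V != W) on D(V)={1,2,3,4,6} D(W)={2,3,4,5,6}: no change
Constraint 3 (W + V = Y) on D(W)={2,3,4,5,6} D(V)={1,2,3,4,6} D(Y)={1,2,3,4,5}: W {2,3,4,5,6}->{2,3,4}; V {1,2,3,4,6}->{1,2,3}; Y {1,2,3,4,5}->{3,4,5}
So after all 3 constraints: D(X) = {1,5}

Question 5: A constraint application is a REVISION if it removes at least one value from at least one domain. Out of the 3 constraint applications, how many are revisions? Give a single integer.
Answer: 2

Derivation:
Constraint 1 (Y + X = W) on D(Y)={1,2,3,4,5,6} D(X)={1,5,6} D(W)={2,3,4,5,6}: Y {1,2,3,4,5,6}->{1,2,3,4,5}; X {1,5,6}->{1,5} => REVISION
Constraint 2 (V != W) on D(V)={1,2,3,4,6} D(W)={2,3,4,5,6}: no change => not a revision
Constraint 3 (W + V = Y) on D(W)={2,3,4,5,6} D(V)={1,2,3,4,6} D(Y)={1,2,3,4,5}: W {2,3,4,5,6}->{2,3,4}; V {1,2,3,4,6}->{1,2,3}; Y {1,2,3,4,5}->{3,4,5} => REVISION
Total revisions = 2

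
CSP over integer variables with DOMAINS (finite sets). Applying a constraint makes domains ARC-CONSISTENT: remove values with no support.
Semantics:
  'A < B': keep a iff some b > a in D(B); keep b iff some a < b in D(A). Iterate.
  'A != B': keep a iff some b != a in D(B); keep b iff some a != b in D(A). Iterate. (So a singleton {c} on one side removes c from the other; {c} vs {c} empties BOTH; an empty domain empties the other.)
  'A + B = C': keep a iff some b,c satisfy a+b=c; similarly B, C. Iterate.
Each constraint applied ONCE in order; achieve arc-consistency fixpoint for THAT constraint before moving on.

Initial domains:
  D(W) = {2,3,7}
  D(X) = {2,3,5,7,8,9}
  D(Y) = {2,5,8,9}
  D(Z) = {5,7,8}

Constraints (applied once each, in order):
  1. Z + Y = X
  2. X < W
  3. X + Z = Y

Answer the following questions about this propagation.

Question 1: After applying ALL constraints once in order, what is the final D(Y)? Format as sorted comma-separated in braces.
Answer: {}

Derivation:
Constraint 1 (Z + Y = X) on D(Z)={5,7,8} D(Y)={2,5,8,9} D(X)={2,3,5,7,8,9}: Z {5,7,8}->{5,7}; Y {2,5,8,9}->{2}; X {2,3,5,7,8,9}->{7,9}
Constraint 2 (X < W) on D(X)={7,9} D(W)={2,3,7}: X {7,9}->{}; W {2,3,7}->{}
Constraint 3 (X + Z = Y) on D(X)={} D(Z)={5,7} D(Y)={2}: Z {5,7}->{}; Y {2}->{}
So after all 3 constraints: D(Y) = {}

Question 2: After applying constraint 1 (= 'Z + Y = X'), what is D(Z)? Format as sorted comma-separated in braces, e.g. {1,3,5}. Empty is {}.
Constraint 1 (Z + Y = X) on D(Z)={5,7,8} D(Y)={2,5,8,9} D(X)={2,3,5,7,8,9}: Z {5,7,8}->{5,7}; Y {2,5,8,9}->{2}; X {2,3,5,7,8,9}->{7,9}
So after constraint 1: D(Z) = {5,7}

Answer: {5,7}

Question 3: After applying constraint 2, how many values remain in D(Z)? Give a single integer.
Constraint 1 (Z + Y = X) on D(Z)={5,7,8} D(Y)={2,5,8,9} D(X)={2,3,5,7,8,9}: Z {5,7,8}->{5,7}; Y {2,5,8,9}->{2}; X {2,3,5,7,8,9}->{7,9}
Constraint 2 (X < W) on D(X)={7,9} D(W)={2,3,7}: X {7,9}->{}; W {2,3,7}->{}
So after constraint 2: D(Z)={5,7}, size = 2

Answer: 2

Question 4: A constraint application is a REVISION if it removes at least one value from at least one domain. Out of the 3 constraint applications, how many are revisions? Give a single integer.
Constraint 1 (Z + Y = X) on D(Z)={5,7,8} D(Y)={2,5,8,9} D(X)={2,3,5,7,8,9}: Z {5,7,8}->{5,7}; Y {2,5,8,9}->{2}; X {2,3,5,7,8,9}->{7,9} => REVISION
Constraint 2 (X < W) on D(X)={7,9} D(W)={2,3,7}: X {7,9}->{}; W {2,3,7}->{} => REVISION
Constraint 3 (X + Z = Y) on D(X)={} D(Z)={5,7} D(Y)={2}: Z {5,7}->{}; Y {2}->{} => REVISION
Total revisions = 3

Answer: 3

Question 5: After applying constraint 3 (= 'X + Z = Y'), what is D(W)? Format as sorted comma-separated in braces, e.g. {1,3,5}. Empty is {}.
Constraint 1 (Z + Y = X) on D(Z)={5,7,8} D(Y)={2,5,8,9} D(X)={2,3,5,7,8,9}: Z {5,7,8}->{5,7}; Y {2,5,8,9}->{2}; X {2,3,5,7,8,9}->{7,9}
Constraint 2 (X < W) on D(X)={7,9} D(W)={2,3,7}: X {7,9}->{}; W {2,3,7}->{}
Constraint 3 (X + Z = Y) on D(X)={} D(Z)={5,7} D(Y)={2}: Z {5,7}->{}; Y {2}->{}
So after constraint 3: D(W) = {}

Answer: {}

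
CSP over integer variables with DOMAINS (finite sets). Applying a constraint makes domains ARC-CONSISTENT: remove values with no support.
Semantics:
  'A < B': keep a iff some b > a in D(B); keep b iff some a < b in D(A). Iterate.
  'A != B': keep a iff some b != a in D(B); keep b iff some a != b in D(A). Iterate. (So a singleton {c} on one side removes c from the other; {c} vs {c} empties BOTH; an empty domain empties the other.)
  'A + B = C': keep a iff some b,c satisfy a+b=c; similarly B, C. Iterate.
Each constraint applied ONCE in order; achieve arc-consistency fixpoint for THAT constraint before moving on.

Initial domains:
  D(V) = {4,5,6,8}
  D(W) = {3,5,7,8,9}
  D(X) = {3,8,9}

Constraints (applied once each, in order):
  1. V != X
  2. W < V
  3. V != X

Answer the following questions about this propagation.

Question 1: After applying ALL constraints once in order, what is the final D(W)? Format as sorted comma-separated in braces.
Constraint 1 (V != X) on D(V)={4,5,6,8} D(X)={3,8,9}: no change
Constraint 2 (W < V) on D(W)={3,5,7,8,9} D(V)={4,5,6,8}: W {3,5,7,8,9}->{3,5,7}
Constraint 3 (V != X) on D(V)={4,5,6,8} D(X)={3,8,9}: no change
So after all 3 constraints: D(W) = {3,5,7}

Answer: {3,5,7}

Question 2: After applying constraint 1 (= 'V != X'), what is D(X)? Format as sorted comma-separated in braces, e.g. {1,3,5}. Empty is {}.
Answer: {3,8,9}

Derivation:
Constraint 1 (V != X) on D(V)={4,5,6,8} D(X)={3,8,9}: no change
So after constraint 1: D(X) = {3,8,9}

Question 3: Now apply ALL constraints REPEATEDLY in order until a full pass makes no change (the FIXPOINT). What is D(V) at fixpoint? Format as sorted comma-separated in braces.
Answer: {4,5,6,8}

Derivation:
pass 0 (initial): D(V)={4,5,6,8}
pass 1: W {3,5,7,8,9}->{3,5,7}
pass 2: no change
Fixpoint after 2 passes: D(V) = {4,5,6,8}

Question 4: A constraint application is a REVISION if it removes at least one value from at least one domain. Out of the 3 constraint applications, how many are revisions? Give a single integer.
Constraint 1 (V != X) on D(V)={4,5,6,8} D(X)={3,8,9}: no change => not a revision
Constraint 2 (W < V) on D(W)={3,5,7,8,9} D(V)={4,5,6,8}: W {3,5,7,8,9}->{3,5,7} => REVISION
Constraint 3 (V != X) on D(V)={4,5,6,8} D(X)={3,8,9}: no change => not a revision
Total revisions = 1

Answer: 1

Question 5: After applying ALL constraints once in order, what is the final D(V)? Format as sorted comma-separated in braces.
Constraint 1 (V != X) on D(V)={4,5,6,8} D(X)={3,8,9}: no change
Constraint 2 (W < V) on D(W)={3,5,7,8,9} D(V)={4,5,6,8}: W {3,5,7,8,9}->{3,5,7}
Constraint 3 (V != X) on D(V)={4,5,6,8} D(X)={3,8,9}: no change
So after all 3 constraints: D(V) = {4,5,6,8}

Answer: {4,5,6,8}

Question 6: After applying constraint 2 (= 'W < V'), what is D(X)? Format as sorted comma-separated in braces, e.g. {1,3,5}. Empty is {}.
Answer: {3,8,9}

Derivation:
Constraint 1 (V != X) on D(V)={4,5,6,8} D(X)={3,8,9}: no change
Constraint 2 (W < V) on D(W)={3,5,7,8,9} D(V)={4,5,6,8}: W {3,5,7,8,9}->{3,5,7}
So after constraint 2: D(X) = {3,8,9}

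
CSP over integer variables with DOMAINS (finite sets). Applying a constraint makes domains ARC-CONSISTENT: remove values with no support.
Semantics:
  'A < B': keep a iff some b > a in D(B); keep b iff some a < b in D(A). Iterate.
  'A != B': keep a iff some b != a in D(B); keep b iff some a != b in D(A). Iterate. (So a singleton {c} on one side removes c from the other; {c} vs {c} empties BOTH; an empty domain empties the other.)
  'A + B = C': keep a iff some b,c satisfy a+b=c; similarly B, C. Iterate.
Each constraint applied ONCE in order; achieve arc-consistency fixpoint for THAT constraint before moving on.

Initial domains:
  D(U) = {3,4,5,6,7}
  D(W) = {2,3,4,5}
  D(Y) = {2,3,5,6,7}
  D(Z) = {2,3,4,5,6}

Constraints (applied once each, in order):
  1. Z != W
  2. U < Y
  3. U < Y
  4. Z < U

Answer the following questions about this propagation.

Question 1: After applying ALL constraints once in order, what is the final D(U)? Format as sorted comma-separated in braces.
Constraint 1 (Z != W) on D(Z)={2,3,4,5,6} D(W)={2,3,4,5}: no change
Constraint 2 (U < Y) on D(U)={3,4,5,6,7} D(Y)={2,3,5,6,7}: U {3,4,5,6,7}->{3,4,5,6}; Y {2,3,5,6,7}->{5,6,7}
Constraint 3 (U < Y) on D(U)={3,4,5,6} D(Y)={5,6,7}: no change
Constraint 4 (Z < U) on D(Z)={2,3,4,5,6} D(U)={3,4,5,6}: Z {2,3,4,5,6}->{2,3,4,5}
So after all 4 constraints: D(U) = {3,4,5,6}

Answer: {3,4,5,6}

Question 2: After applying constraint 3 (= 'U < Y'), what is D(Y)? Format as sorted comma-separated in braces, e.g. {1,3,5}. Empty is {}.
Constraint 1 (Z != W) on D(Z)={2,3,4,5,6} D(W)={2,3,4,5}: no change
Constraint 2 (U < Y) on D(U)={3,4,5,6,7} D(Y)={2,3,5,6,7}: U {3,4,5,6,7}->{3,4,5,6}; Y {2,3,5,6,7}->{5,6,7}
Constraint 3 (U < Y) on D(U)={3,4,5,6} D(Y)={5,6,7}: no change
So after constraint 3: D(Y) = {5,6,7}

Answer: {5,6,7}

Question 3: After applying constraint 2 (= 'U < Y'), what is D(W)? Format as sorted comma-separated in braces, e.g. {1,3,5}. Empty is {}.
Answer: {2,3,4,5}

Derivation:
Constraint 1 (Z != W) on D(Z)={2,3,4,5,6} D(W)={2,3,4,5}: no change
Constraint 2 (U < Y) on D(U)={3,4,5,6,7} D(Y)={2,3,5,6,7}: U {3,4,5,6,7}->{3,4,5,6}; Y {2,3,5,6,7}->{5,6,7}
So after constraint 2: D(W) = {2,3,4,5}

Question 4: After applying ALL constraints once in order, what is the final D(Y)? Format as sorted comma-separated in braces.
Constraint 1 (Z != W) on D(Z)={2,3,4,5,6} D(W)={2,3,4,5}: no change
Constraint 2 (U < Y) on D(U)={3,4,5,6,7} D(Y)={2,3,5,6,7}: U {3,4,5,6,7}->{3,4,5,6}; Y {2,3,5,6,7}->{5,6,7}
Constraint 3 (U < Y) on D(U)={3,4,5,6} D(Y)={5,6,7}: no change
Constraint 4 (Z < U) on D(Z)={2,3,4,5,6} D(U)={3,4,5,6}: Z {2,3,4,5,6}->{2,3,4,5}
So after all 4 constraints: D(Y) = {5,6,7}

Answer: {5,6,7}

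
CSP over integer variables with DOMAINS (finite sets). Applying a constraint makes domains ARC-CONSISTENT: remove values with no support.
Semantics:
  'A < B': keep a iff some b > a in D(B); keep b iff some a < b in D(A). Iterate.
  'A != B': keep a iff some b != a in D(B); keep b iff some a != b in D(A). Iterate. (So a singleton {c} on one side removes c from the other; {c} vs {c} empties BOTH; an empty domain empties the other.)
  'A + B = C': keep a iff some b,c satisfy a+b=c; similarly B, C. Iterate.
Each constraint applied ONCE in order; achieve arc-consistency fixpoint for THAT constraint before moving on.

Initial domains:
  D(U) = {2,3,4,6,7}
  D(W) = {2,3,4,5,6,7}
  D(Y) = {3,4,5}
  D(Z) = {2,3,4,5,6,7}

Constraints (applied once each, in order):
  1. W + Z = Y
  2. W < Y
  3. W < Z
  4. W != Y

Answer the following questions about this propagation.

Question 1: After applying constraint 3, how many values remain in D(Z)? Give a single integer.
Constraint 1 (W + Z = Y) on D(W)={2,3,4,5,6,7} D(Z)={2,3,4,5,6,7} D(Y)={3,4,5}: W {2,3,4,5,6,7}->{2,3}; Z {2,3,4,5,6,7}->{2,3}; Y {3,4,5}->{4,5}
Constraint 2 (W < Y) on D(W)={2,3} D(Y)={4,5}: no change
Constraint 3 (W < Z) on D(W)={2,3} D(Z)={2,3}: W {2,3}->{2}; Z {2,3}->{3}
So after constraint 3: D(Z)={3}, size = 1

Answer: 1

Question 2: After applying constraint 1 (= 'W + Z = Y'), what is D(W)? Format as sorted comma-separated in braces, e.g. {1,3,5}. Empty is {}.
Answer: {2,3}

Derivation:
Constraint 1 (W + Z = Y) on D(W)={2,3,4,5,6,7} D(Z)={2,3,4,5,6,7} D(Y)={3,4,5}: W {2,3,4,5,6,7}->{2,3}; Z {2,3,4,5,6,7}->{2,3}; Y {3,4,5}->{4,5}
So after constraint 1: D(W) = {2,3}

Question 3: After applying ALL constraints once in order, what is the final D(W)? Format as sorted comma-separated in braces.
Answer: {2}

Derivation:
Constraint 1 (W + Z = Y) on D(W)={2,3,4,5,6,7} D(Z)={2,3,4,5,6,7} D(Y)={3,4,5}: W {2,3,4,5,6,7}->{2,3}; Z {2,3,4,5,6,7}->{2,3}; Y {3,4,5}->{4,5}
Constraint 2 (W < Y) on D(W)={2,3} D(Y)={4,5}: no change
Constraint 3 (W < Z) on D(W)={2,3} D(Z)={2,3}: W {2,3}->{2}; Z {2,3}->{3}
Constraint 4 (W != Y) on D(W)={2} D(Y)={4,5}: no change
So after all 4 constraints: D(W) = {2}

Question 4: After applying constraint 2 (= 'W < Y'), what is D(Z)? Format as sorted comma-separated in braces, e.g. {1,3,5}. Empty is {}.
Answer: {2,3}

Derivation:
Constraint 1 (W + Z = Y) on D(W)={2,3,4,5,6,7} D(Z)={2,3,4,5,6,7} D(Y)={3,4,5}: W {2,3,4,5,6,7}->{2,3}; Z {2,3,4,5,6,7}->{2,3}; Y {3,4,5}->{4,5}
Constraint 2 (W < Y) on D(W)={2,3} D(Y)={4,5}: no change
So after constraint 2: D(Z) = {2,3}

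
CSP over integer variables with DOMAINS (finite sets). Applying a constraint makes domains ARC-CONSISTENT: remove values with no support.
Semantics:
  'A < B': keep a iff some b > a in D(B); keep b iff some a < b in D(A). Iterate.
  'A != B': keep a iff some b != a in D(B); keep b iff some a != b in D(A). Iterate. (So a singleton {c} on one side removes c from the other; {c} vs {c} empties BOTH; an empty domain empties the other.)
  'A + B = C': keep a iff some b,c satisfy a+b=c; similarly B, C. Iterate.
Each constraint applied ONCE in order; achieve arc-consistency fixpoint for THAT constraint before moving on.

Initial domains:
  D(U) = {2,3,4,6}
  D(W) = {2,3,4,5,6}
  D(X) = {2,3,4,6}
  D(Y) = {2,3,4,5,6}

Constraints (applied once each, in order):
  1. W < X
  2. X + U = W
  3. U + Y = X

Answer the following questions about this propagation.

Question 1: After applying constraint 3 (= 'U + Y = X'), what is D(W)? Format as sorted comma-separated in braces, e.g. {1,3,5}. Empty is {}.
Constraint 1 (W < X) on D(W)={2,3,4,5,6} D(X)={2,3,4,6}: W {2,3,4,5,6}->{2,3,4,5}; X {2,3,4,6}->{3,4,6}
Constraint 2 (X + U = W) on D(X)={3,4,6} D(U)={2,3,4,6} D(W)={2,3,4,5}: X {3,4,6}->{3}; U {2,3,4,6}->{2}; W {2,3,4,5}->{5}
Constraint 3 (U + Y = X) on D(U)={2} D(Y)={2,3,4,5,6} D(X)={3}: U {2}->{}; Y {2,3,4,5,6}->{}; X {3}->{}
So after constraint 3: D(W) = {5}

Answer: {5}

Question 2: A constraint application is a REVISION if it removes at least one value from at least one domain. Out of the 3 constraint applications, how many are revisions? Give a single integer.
Answer: 3

Derivation:
Constraint 1 (W < X) on D(W)={2,3,4,5,6} D(X)={2,3,4,6}: W {2,3,4,5,6}->{2,3,4,5}; X {2,3,4,6}->{3,4,6} => REVISION
Constraint 2 (X + U = W) on D(X)={3,4,6} D(U)={2,3,4,6} D(W)={2,3,4,5}: X {3,4,6}->{3}; U {2,3,4,6}->{2}; W {2,3,4,5}->{5} => REVISION
Constraint 3 (U + Y = X) on D(U)={2} D(Y)={2,3,4,5,6} D(X)={3}: U {2}->{}; Y {2,3,4,5,6}->{}; X {3}->{} => REVISION
Total revisions = 3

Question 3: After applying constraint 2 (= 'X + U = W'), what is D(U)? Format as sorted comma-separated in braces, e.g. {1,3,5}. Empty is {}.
Answer: {2}

Derivation:
Constraint 1 (W < X) on D(W)={2,3,4,5,6} D(X)={2,3,4,6}: W {2,3,4,5,6}->{2,3,4,5}; X {2,3,4,6}->{3,4,6}
Constraint 2 (X + U = W) on D(X)={3,4,6} D(U)={2,3,4,6} D(W)={2,3,4,5}: X {3,4,6}->{3}; U {2,3,4,6}->{2}; W {2,3,4,5}->{5}
So after constraint 2: D(U) = {2}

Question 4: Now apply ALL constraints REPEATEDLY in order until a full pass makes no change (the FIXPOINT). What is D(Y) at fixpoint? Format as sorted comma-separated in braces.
Answer: {}

Derivation:
pass 0 (initial): D(Y)={2,3,4,5,6}
pass 1: U {2,3,4,6}->{}; W {2,3,4,5,6}->{5}; X {2,3,4,6}->{}; Y {2,3,4,5,6}->{}
pass 2: W {5}->{}
pass 3: no change
Fixpoint after 3 passes: D(Y) = {}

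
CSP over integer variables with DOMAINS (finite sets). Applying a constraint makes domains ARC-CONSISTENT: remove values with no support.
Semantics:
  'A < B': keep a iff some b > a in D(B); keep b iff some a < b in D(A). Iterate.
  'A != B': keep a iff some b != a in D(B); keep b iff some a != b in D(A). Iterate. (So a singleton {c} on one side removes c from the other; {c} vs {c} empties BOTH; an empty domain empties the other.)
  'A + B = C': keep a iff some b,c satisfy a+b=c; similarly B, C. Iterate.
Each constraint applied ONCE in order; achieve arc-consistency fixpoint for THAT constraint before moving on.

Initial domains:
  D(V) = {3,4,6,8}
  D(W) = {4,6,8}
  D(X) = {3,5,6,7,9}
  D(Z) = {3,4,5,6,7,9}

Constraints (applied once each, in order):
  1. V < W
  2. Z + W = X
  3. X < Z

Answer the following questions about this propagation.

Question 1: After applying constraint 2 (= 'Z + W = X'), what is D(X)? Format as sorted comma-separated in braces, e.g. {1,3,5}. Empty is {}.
Answer: {7,9}

Derivation:
Constraint 1 (V < W) on D(V)={3,4,6,8} D(W)={4,6,8}: V {3,4,6,8}->{3,4,6}
Constraint 2 (Z + W = X) on D(Z)={3,4,5,6,7,9} D(W)={4,6,8} D(X)={3,5,6,7,9}: Z {3,4,5,6,7,9}->{3,5}; W {4,6,8}->{4,6}; X {3,5,6,7,9}->{7,9}
So after constraint 2: D(X) = {7,9}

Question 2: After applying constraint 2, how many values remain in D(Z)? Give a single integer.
Answer: 2

Derivation:
Constraint 1 (V < W) on D(V)={3,4,6,8} D(W)={4,6,8}: V {3,4,6,8}->{3,4,6}
Constraint 2 (Z + W = X) on D(Z)={3,4,5,6,7,9} D(W)={4,6,8} D(X)={3,5,6,7,9}: Z {3,4,5,6,7,9}->{3,5}; W {4,6,8}->{4,6}; X {3,5,6,7,9}->{7,9}
So after constraint 2: D(Z)={3,5}, size = 2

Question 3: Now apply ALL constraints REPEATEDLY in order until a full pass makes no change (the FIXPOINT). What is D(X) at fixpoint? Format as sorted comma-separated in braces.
Answer: {}

Derivation:
pass 0 (initial): D(X)={3,5,6,7,9}
pass 1: V {3,4,6,8}->{3,4,6}; W {4,6,8}->{4,6}; X {3,5,6,7,9}->{}; Z {3,4,5,6,7,9}->{}
pass 2: V {3,4,6}->{3,4}; W {4,6}->{}
pass 3: V {3,4}->{}
pass 4: no change
Fixpoint after 4 passes: D(X) = {}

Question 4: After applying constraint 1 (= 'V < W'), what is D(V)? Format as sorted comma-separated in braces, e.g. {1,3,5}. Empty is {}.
Answer: {3,4,6}

Derivation:
Constraint 1 (V < W) on D(V)={3,4,6,8} D(W)={4,6,8}: V {3,4,6,8}->{3,4,6}
So after constraint 1: D(V) = {3,4,6}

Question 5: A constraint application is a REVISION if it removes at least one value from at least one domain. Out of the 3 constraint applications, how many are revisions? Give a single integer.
Constraint 1 (V < W) on D(V)={3,4,6,8} D(W)={4,6,8}: V {3,4,6,8}->{3,4,6} => REVISION
Constraint 2 (Z + W = X) on D(Z)={3,4,5,6,7,9} D(W)={4,6,8} D(X)={3,5,6,7,9}: Z {3,4,5,6,7,9}->{3,5}; W {4,6,8}->{4,6}; X {3,5,6,7,9}->{7,9} => REVISION
Constraint 3 (X < Z) on D(X)={7,9} D(Z)={3,5}: X {7,9}->{}; Z {3,5}->{} => REVISION
Total revisions = 3

Answer: 3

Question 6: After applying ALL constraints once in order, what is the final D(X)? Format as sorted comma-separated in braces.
Answer: {}

Derivation:
Constraint 1 (V < W) on D(V)={3,4,6,8} D(W)={4,6,8}: V {3,4,6,8}->{3,4,6}
Constraint 2 (Z + W = X) on D(Z)={3,4,5,6,7,9} D(W)={4,6,8} D(X)={3,5,6,7,9}: Z {3,4,5,6,7,9}->{3,5}; W {4,6,8}->{4,6}; X {3,5,6,7,9}->{7,9}
Constraint 3 (X < Z) on D(X)={7,9} D(Z)={3,5}: X {7,9}->{}; Z {3,5}->{}
So after all 3 constraints: D(X) = {}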